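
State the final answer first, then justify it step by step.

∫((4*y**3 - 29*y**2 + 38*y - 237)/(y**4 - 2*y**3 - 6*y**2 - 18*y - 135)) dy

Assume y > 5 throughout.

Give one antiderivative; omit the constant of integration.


The answer is -log(y - 5) + 5*log(y + 3) - atan(y/3)/3.
Step 1. Decompose ∫((4*y**3 - 29*y**2 + 38*y - 237)/(y**4 - 2*y**3 - 6*y**2 - 18*y - 135)) dy by partial fractions, (4*y**3 - 29*y**2 + 38*y - 237)/(y**4 - 2*y**3 - 6*y**2 - 18*y - 135) = -1/(y**2 + 9) + 5/(y + 3) - 1/(y - 5): now ∫(-1/(y - 5)) dy + ∫(5/(y + 3)) dy + ∫(-1/(y**2 + 9)) dy.
Step 2. Evaluate the standard form [assuming y > -3]: now 5*log(y + 3) + ∫(-1/(y - 5)) dy + ∫(-1/(y**2 + 9)) dy.
Step 3. Evaluate the standard form [assuming y > 5]: now -log(y - 5) + 5*log(y + 3) + ∫(-1/(y**2 + 9)) dy.
Step 4. Evaluate the standard form: now -log(y - 5) + 5*log(y + 3) - atan(y/3)/3.
Answer: -log(y - 5) + 5*log(y + 3) - atan(y/3)/3.


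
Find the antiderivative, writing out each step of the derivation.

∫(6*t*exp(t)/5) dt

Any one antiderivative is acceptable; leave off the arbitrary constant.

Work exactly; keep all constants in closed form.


Step 1. Integrate ∫(6*t*exp(t)/5) dt by parts with u = t, dv = (6*exp(t)/5) dt, so v = 6*exp(t)/5: now 6*t*exp(t)/5 + ∫(-6*exp(t)/5) dt.
Step 2. Evaluate the standard form: now 6*t*exp(t)/5 - 6*exp(t)/5.
Answer: 6*t*exp(t)/5 - 6*exp(t)/5.


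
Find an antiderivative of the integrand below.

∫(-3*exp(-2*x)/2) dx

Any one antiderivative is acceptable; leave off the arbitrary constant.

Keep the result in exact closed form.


Answer: 3*exp(-2*x)/4.


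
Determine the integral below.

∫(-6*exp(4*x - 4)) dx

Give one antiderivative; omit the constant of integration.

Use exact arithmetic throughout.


Answer: -3*exp(4*x - 4)/2.


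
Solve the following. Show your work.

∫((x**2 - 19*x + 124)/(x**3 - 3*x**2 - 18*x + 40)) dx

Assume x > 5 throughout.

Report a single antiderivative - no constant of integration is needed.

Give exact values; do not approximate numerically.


Step 1. Decompose ∫((x**2 - 19*x + 124)/(x**3 - 3*x**2 - 18*x + 40)) dx by partial fractions, (x**2 - 19*x + 124)/(x**3 - 3*x**2 - 18*x + 40) = 4/(x + 4) - 5/(x - 2) + 2/(x - 5): now ∫(2/(x - 5)) dx + ∫(-5/(x - 2)) dx + ∫(4/(x + 4)) dx.
Step 2. Evaluate the standard form [assuming x > -4]: now 4*log(x + 4) + ∫(2/(x - 5)) dx + ∫(-5/(x - 2)) dx.
Step 3. Evaluate the standard form [assuming x > 5]: now 2*log(x - 5) + 4*log(x + 4) + ∫(-5/(x - 2)) dx.
Step 4. Evaluate the standard form [assuming x > 2]: now 2*log(x - 5) - 5*log(x - 2) + 4*log(x + 4).
Answer: 2*log(x - 5) - 5*log(x - 2) + 4*log(x + 4).


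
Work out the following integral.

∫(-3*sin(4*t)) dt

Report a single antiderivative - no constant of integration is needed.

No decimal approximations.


Answer: 3*cos(4*t)/4.


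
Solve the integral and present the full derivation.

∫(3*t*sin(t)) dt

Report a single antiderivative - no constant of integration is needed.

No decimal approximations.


Step 1. Integrate ∫(3*t*sin(t)) dt by parts with u = t, dv = (3*sin(t)) dt, so v = -3*cos(t): now -3*t*cos(t) + ∫(3*cos(t)) dt.
Step 2. Evaluate the standard form: now -3*t*cos(t) + 3*sin(t).
Answer: -3*t*cos(t) + 3*sin(t).


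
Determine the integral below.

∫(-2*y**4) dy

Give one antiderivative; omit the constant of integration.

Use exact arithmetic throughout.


Answer: -2*y**5/5.


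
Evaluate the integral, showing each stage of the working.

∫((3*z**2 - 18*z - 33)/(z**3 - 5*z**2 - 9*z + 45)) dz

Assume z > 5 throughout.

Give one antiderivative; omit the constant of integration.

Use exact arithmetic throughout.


Step 1. Decompose ∫((3*z**2 - 18*z - 33)/(z**3 - 5*z**2 - 9*z + 45)) dz by partial fractions, (3*z**2 - 18*z - 33)/(z**3 - 5*z**2 - 9*z + 45) = 1/(z + 3) + 5/(z - 3) - 3/(z - 5): now ∫(-3/(z - 5)) dz + ∫(5/(z - 3)) dz + ∫(1/(z + 3)) dz.
Step 2. Evaluate the standard form [assuming z > 3]: now 5*log(z - 3) + ∫(-3/(z - 5)) dz + ∫(1/(z + 3)) dz.
Step 3. Evaluate the standard form [assuming z > 5]: now -3*log(z - 5) + 5*log(z - 3) + ∫(1/(z + 3)) dz.
Step 4. Evaluate the standard form [assuming z > -3]: now -3*log(z - 5) + 5*log(z - 3) + log(z + 3).
Answer: -3*log(z - 5) + 5*log(z - 3) + log(z + 3).


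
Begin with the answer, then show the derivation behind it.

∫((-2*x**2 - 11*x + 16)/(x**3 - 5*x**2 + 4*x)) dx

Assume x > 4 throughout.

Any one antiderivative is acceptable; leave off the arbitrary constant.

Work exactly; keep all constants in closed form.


The answer is 4*log(x) - 5*log(x - 4) - log(x - 1).
Step 1. Decompose ∫((-2*x**2 - 11*x + 16)/(x**3 - 5*x**2 + 4*x)) dx by partial fractions, (-2*x**2 - 11*x + 16)/(x**3 - 5*x**2 + 4*x) = -1/(x - 1) - 5/(x - 4) + 4/x: now ∫(4/x) dx + ∫(-5/(x - 4)) dx + ∫(-1/(x - 1)) dx.
Step 2. Evaluate the standard form [assuming x > 0]: now 4*log(x) + ∫(-5/(x - 4)) dx + ∫(-1/(x - 1)) dx.
Step 3. Evaluate the standard form [assuming x > 4]: now 4*log(x) - 5*log(x - 4) + ∫(-1/(x - 1)) dx.
Step 4. Evaluate the standard form [assuming x > 1]: now 4*log(x) - 5*log(x - 4) - log(x - 1).
Answer: 4*log(x) - 5*log(x - 4) - log(x - 1).


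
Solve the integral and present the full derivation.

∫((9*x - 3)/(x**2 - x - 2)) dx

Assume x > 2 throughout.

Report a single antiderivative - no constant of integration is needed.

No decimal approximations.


Step 1. Decompose ∫((9*x - 3)/(x**2 - x - 2)) dx by partial fractions, (9*x - 3)/(x**2 - x - 2) = 4/(x + 1) + 5/(x - 2): now ∫(5/(x - 2)) dx + ∫(4/(x + 1)) dx.
Step 2. Evaluate the standard form [assuming x > -1]: now 4*log(x + 1) + ∫(5/(x - 2)) dx.
Step 3. Evaluate the standard form [assuming x > 2]: now 5*log(x - 2) + 4*log(x + 1).
Answer: 5*log(x - 2) + 4*log(x + 1).


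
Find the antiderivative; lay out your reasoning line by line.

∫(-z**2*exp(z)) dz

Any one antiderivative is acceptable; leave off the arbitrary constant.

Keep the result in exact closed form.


Step 1. Integrate ∫(-z**2*exp(z)) dz by parts with u = z**2, dv = (-exp(z)) dz, so v = -exp(z): now -z**2*exp(z) + ∫(2*z*exp(z)) dz.
Step 2. Integrate ∫(2*z*exp(z)) dz by parts with u = z, dv = (2*exp(z)) dz, so v = 2*exp(z): now -z**2*exp(z) + 2*z*exp(z) + ∫(-2*exp(z)) dz.
Step 3. Evaluate the standard form: now -z**2*exp(z) + 2*z*exp(z) - 2*exp(z).
Answer: -z**2*exp(z) + 2*z*exp(z) - 2*exp(z).


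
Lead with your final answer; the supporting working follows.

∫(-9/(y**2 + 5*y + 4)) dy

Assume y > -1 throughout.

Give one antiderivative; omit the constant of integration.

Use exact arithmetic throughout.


The answer is -3*log(y + 1) + 3*log(y + 4).
Step 1. Decompose ∫(-9/(y**2 + 5*y + 4)) dy by partial fractions, -9/(y**2 + 5*y + 4) = 3/(y + 4) - 3/(y + 1): now ∫(-3/(y + 1)) dy + ∫(3/(y + 4)) dy.
Step 2. Evaluate the standard form [assuming y > -4]: now 3*log(y + 4) + ∫(-3/(y + 1)) dy.
Step 3. Evaluate the standard form [assuming y > -1]: now -3*log(y + 1) + 3*log(y + 4).
Answer: -3*log(y + 1) + 3*log(y + 4).


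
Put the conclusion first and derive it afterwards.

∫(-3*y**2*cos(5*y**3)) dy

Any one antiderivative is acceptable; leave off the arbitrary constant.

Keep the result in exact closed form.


The answer is -sin(5*y**3)/5.
Step 1. Substitute u = y**3, turning ∫(-3*y**2*cos(5*y**3)) dy into ∫(-cos(5*u)) du: now ∫(-cos(5*u)) du.
Step 2. Evaluate the standard form: now -sin(5*u)/5.
Step 3. Substitute back u = y**3: now -sin(5*y**3)/5.
Answer: -sin(5*y**3)/5.


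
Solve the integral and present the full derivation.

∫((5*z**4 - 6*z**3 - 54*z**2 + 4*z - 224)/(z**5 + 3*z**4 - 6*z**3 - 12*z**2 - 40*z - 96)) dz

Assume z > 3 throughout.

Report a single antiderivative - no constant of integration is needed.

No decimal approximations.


Step 1. Decompose ∫((5*z**4 - 6*z**3 - 54*z**2 + 4*z - 224)/(z**5 + 3*z**4 - 6*z**3 - 12*z**2 - 40*z - 96)) dz by partial fractions, (5*z**4 - 6*z**3 - 54*z**2 + 4*z - 224)/(z**5 + 3*z**4 - 6*z**3 - 12*z**2 - 40*z - 96) = -2/(z**2 + 4) + 2/(z + 4) + 4/(z + 2) - 1/(z - 3): now ∫(-1/(z - 3)) dz + ∫(4/(z + 2)) dz + ∫(2/(z + 4)) dz + ∫(-2/(z**2 + 4)) dz.
Step 2. Evaluate the standard form [assuming z > 3]: now -log(z - 3) + ∫(4/(z + 2)) dz + ∫(2/(z + 4)) dz + ∫(-2/(z**2 + 4)) dz.
Step 3. Evaluate the standard form [assuming z > -2]: now -log(z - 3) + 4*log(z + 2) + ∫(2/(z + 4)) dz + ∫(-2/(z**2 + 4)) dz.
Step 4. Evaluate the standard form [assuming z > -4]: now -log(z - 3) + 4*log(z + 2) + 2*log(z + 4) + ∫(-2/(z**2 + 4)) dz.
Step 5. Evaluate the standard form: now -log(z - 3) + 4*log(z + 2) + 2*log(z + 4) - atan(z/2).
Answer: -log(z - 3) + 4*log(z + 2) + 2*log(z + 4) - atan(z/2).


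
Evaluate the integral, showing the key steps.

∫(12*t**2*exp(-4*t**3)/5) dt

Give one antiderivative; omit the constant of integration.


Step 1. Substitute u = t**3, turning ∫(12*t**2*exp(-4*t**3)/5) dt into ∫(4*exp(-4*u)/5) du: now ∫(4*exp(-4*u)/5) du.
Step 2. Evaluate the standard form: now -exp(-4*u)/5.
Step 3. Substitute back u = t**3: now -exp(-4*t**3)/5.
Answer: -exp(-4*t**3)/5.


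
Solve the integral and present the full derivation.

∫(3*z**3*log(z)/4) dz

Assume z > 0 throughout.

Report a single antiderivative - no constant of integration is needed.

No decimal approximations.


Step 1. Integrate ∫(3*z**3*log(z)/4) dz by parts with u = log(z), dv = (3*z**3/4) dz, so v = 3*z**4/16 [assuming z > 0]: now 3*z**4*log(z)/16 + ∫(-3*z**3/16) dz.
Step 2. Evaluate the standard form: now 3*z**4*log(z)/16 - 3*z**4/64.
Answer: 3*z**4*log(z)/16 - 3*z**4/64.


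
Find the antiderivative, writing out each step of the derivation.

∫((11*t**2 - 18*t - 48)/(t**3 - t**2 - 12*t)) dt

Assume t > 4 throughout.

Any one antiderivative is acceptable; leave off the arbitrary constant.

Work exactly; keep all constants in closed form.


Step 1. Decompose ∫((11*t**2 - 18*t - 48)/(t**3 - t**2 - 12*t)) dt by partial fractions, (11*t**2 - 18*t - 48)/(t**3 - t**2 - 12*t) = 5/(t + 3) + 2/(t - 4) + 4/t: now ∫(4/t) dt + ∫(2/(t - 4)) dt + ∫(5/(t + 3)) dt.
Step 2. Evaluate the standard form [assuming t > -3]: now 5*log(t + 3) + ∫(4/t) dt + ∫(2/(t - 4)) dt.
Step 3. Evaluate the standard form [assuming t > 4]: now 2*log(t - 4) + 5*log(t + 3) + ∫(4/t) dt.
Step 4. Evaluate the standard form [assuming t > 0]: now 4*log(t) + 2*log(t - 4) + 5*log(t + 3).
Answer: 4*log(t) + 2*log(t - 4) + 5*log(t + 3).


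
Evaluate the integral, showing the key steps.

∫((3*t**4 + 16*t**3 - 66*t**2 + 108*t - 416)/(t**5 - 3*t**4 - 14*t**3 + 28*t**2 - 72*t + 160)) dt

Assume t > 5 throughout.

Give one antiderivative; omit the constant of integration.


Step 1. Decompose ∫((3*t**4 + 16*t**3 - 66*t**2 + 108*t - 416)/(t**5 - 3*t**4 - 14*t**3 + 28*t**2 - 72*t + 160)) dt by partial fractions, (3*t**4 + 16*t**3 - 66*t**2 + 108*t - 416)/(t**5 - 3*t**4 - 14*t**3 + 28*t**2 - 72*t + 160) = -2/(t**2 + 4) - 2/(t + 4) + 2/(t - 2) + 3/(t - 5): now ∫(3/(t - 5)) dt + ∫(2/(t - 2)) dt + ∫(-2/(t + 4)) dt + ∫(-2/(t**2 + 4)) dt.
Step 2. Evaluate the standard form [assuming t > -4]: now -2*log(t + 4) + ∫(3/(t - 5)) dt + ∫(2/(t - 2)) dt + ∫(-2/(t**2 + 4)) dt.
Step 3. Evaluate the standard form [assuming t > 5]: now 3*log(t - 5) - 2*log(t + 4) + ∫(2/(t - 2)) dt + ∫(-2/(t**2 + 4)) dt.
Step 4. Evaluate the standard form [assuming t > 2]: now 3*log(t - 5) + 2*log(t - 2) - 2*log(t + 4) + ∫(-2/(t**2 + 4)) dt.
Step 5. Evaluate the standard form: now 3*log(t - 5) + 2*log(t - 2) - 2*log(t + 4) - atan(t/2).
Answer: 3*log(t - 5) + 2*log(t - 2) - 2*log(t + 4) - atan(t/2).


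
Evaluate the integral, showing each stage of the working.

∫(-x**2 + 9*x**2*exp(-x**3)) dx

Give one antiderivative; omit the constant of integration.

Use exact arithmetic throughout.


Step 1. Rewrite: now ∫(-x**2) dx + ∫(9*x**2*exp(-x**3)) dx.
Step 2. Evaluate the standard form: now -x**3/3 + ∫(9*x**2*exp(-x**3)) dx.
Step 3. Substitute u = x**3, turning ∫(9*x**2*exp(-x**3)) dx into ∫(3*exp(-u)) du: now -x**3/3 + ∫(3*exp(-u)) du.
Step 4. Evaluate the standard form: now -x**3/3 - 3*exp(-u).
Step 5. Substitute back u = x**3: now -x**3/3 - 3*exp(-x**3).
Answer: -x**3/3 - 3*exp(-x**3).


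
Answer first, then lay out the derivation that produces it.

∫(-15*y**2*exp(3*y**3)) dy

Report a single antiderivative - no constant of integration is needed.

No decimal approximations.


The answer is -5*exp(3*y**3)/3.
Step 1. Substitute u = y**3, turning ∫(-15*y**2*exp(3*y**3)) dy into ∫(-5*exp(3*u)) du: now ∫(-5*exp(3*u)) du.
Step 2. Evaluate the standard form: now -5*exp(3*u)/3.
Step 3. Substitute back u = y**3: now -5*exp(3*y**3)/3.
Answer: -5*exp(3*y**3)/3.


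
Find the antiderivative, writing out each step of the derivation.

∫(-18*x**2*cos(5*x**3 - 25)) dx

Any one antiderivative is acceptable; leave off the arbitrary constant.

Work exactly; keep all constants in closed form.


Step 1. Substitute u = x**3 - 5, turning ∫(-18*x**2*cos(5*x**3 - 25)) dx into ∫(-6*cos(5*u)) du: now ∫(-6*cos(5*u)) du.
Step 2. Evaluate the standard form: now -6*sin(5*u)/5.
Step 3. Substitute back u = x**3 - 5: now -6*sin(5*x**3 - 25)/5.
Answer: -6*sin(5*x**3 - 25)/5.


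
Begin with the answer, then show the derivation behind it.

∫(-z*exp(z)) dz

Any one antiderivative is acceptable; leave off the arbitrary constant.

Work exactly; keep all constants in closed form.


The answer is -z*exp(z) + exp(z).
Step 1. Integrate ∫(-z*exp(z)) dz by parts with u = z, dv = (-exp(z)) dz, so v = -exp(z): now -z*exp(z) + ∫(exp(z)) dz.
Step 2. Evaluate the standard form: now -z*exp(z) + exp(z).
Answer: -z*exp(z) + exp(z).


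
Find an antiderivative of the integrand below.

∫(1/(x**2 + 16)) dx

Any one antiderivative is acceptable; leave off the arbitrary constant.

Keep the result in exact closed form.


Answer: atan(x/4)/4.


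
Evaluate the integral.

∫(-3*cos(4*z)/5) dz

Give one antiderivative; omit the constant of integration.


Answer: -3*sin(4*z)/20.


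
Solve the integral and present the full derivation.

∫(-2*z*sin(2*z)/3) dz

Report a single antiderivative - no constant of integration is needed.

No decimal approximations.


Step 1. Integrate ∫(-2*z*sin(2*z)/3) dz by parts with u = z, dv = (-2*sin(2*z)/3) dz, so v = cos(2*z)/3: now z*cos(2*z)/3 + ∫(-cos(2*z)/3) dz.
Step 2. Evaluate the standard form: now z*cos(2*z)/3 - sin(2*z)/6.
Answer: z*cos(2*z)/3 - sin(2*z)/6.


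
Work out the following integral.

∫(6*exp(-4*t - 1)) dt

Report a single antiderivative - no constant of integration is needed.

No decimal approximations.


Answer: -3*exp(-4*t - 1)/2.


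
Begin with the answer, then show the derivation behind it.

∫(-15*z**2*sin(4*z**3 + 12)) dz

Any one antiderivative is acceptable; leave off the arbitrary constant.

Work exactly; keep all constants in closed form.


The answer is 5*cos(4*z**3 + 12)/4.
Step 1. Substitute u = z**3 + 3, turning ∫(-15*z**2*sin(4*z**3 + 12)) dz into ∫(-5*sin(4*u)) du: now ∫(-5*sin(4*u)) du.
Step 2. Evaluate the standard form: now 5*cos(4*u)/4.
Step 3. Substitute back u = z**3 + 3: now 5*cos(4*z**3 + 12)/4.
Answer: 5*cos(4*z**3 + 12)/4.


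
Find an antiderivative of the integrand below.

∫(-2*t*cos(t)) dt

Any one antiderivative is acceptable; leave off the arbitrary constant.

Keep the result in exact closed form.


Answer: -2*t*sin(t) - 2*cos(t).


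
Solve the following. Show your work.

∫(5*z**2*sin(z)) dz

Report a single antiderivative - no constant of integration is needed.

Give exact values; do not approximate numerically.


Step 1. Integrate ∫(5*z**2*sin(z)) dz by parts with u = z**2, dv = (5*sin(z)) dz, so v = -5*cos(z): now -5*z**2*cos(z) + ∫(10*z*cos(z)) dz.
Step 2. Integrate ∫(10*z*cos(z)) dz by parts with u = z, dv = (10*cos(z)) dz, so v = 10*sin(z): now -5*z**2*cos(z) + 10*z*sin(z) + ∫(-10*sin(z)) dz.
Step 3. Evaluate the standard form: now -5*z**2*cos(z) + 10*z*sin(z) + 10*cos(z).
Answer: -5*z**2*cos(z) + 10*z*sin(z) + 10*cos(z).


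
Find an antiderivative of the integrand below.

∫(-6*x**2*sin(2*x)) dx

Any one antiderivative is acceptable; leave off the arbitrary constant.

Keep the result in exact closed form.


Answer: 3*x**2*cos(2*x) - 3*x*sin(2*x) - 3*cos(2*x)/2.


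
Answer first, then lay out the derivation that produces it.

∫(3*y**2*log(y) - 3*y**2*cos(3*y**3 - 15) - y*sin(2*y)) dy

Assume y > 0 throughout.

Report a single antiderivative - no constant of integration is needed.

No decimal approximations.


The answer is y**3*log(y) - y**3/3 + y*cos(2*y)/2 - sin(2*y)/4 - sin(3*y**3 - 15)/3.
Step 1. Rewrite: now ∫(-y*sin(2*y)) dy + ∫(3*y**2*log(y)) dy + ∫(-3*y**2*cos(3*y**3 - 15)) dy.
Step 2. Substitute u = y**3 - 5, turning ∫(-3*y**2*cos(3*y**3 - 15)) dy into ∫(-cos(3*u)) du: now ∫(-y*sin(2*y)) dy + ∫(3*y**2*log(y)) dy + ∫(-cos(3*u)) du.
Step 3. Evaluate the standard form: now -sin(3*u)/3 + ∫(-y*sin(2*y)) dy + ∫(3*y**2*log(y)) dy.
Step 4. Substitute back u = y**3 - 5: now -sin(3*y**3 - 15)/3 + ∫(-y*sin(2*y)) dy + ∫(3*y**2*log(y)) dy.
Step 5. Integrate ∫(-y*sin(2*y)) dy by parts with u = y, dv = (-sin(2*y)) dy, so v = cos(2*y)/2: now y*cos(2*y)/2 - sin(3*y**3 - 15)/3 + ∫(3*y**2*log(y)) dy + ∫(-cos(2*y)/2) dy.
Step 6. Evaluate the standard form: now y*cos(2*y)/2 - sin(2*y)/4 - sin(3*y**3 - 15)/3 + ∫(3*y**2*log(y)) dy.
Step 7. Integrate ∫(3*y**2*log(y)) dy by parts with u = log(y), dv = (3*y**2) dy, so v = y**3 [assuming y > 0]: now y**3*log(y) + y*cos(2*y)/2 - sin(2*y)/4 - sin(3*y**3 - 15)/3 + ∫(-y**2) dy.
Step 8. Evaluate the standard form: now y**3*log(y) - y**3/3 + y*cos(2*y)/2 - sin(2*y)/4 - sin(3*y**3 - 15)/3.
Answer: y**3*log(y) - y**3/3 + y*cos(2*y)/2 - sin(2*y)/4 - sin(3*y**3 - 15)/3.


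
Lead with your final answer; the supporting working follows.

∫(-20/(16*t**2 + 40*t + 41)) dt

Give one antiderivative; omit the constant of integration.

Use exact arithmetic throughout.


The answer is -5*atan(t + 5/4)/4.
Step 1. Substitute u = -4*t - 5, turning ∫(-20/(16*t**2 + 40*t + 41)) dt into ∫(5/(u**2 + 16)) du: now ∫(5/(u**2 + 16)) du.
Step 2. Evaluate the standard form: now 5*atan(u/4)/4.
Step 3. Substitute back u = -4*t - 5: now -5*atan(t + 5/4)/4.
Answer: -5*atan(t + 5/4)/4.


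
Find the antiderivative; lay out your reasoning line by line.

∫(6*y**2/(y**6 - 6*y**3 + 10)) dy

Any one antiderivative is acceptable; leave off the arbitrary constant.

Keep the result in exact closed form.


Step 1. Substitute u = y**3 - 3, turning ∫(6*y**2/(y**6 - 6*y**3 + 10)) dy into ∫(2/(u**2 + 1)) du: now ∫(2/(u**2 + 1)) du.
Step 2. Evaluate the standard form: now 2*atan(u).
Step 3. Substitute back u = y**3 - 3: now 2*atan(y**3 - 3).
Answer: 2*atan(y**3 - 3).


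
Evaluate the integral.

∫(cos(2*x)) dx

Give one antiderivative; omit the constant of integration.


Answer: sin(2*x)/2.


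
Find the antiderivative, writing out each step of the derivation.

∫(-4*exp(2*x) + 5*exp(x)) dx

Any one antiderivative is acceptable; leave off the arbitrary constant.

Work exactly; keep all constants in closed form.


Step 1. Rewrite: now ∫(5*exp(x)) dx + ∫(-4*exp(2*x)) dx.
Step 2. Evaluate the standard form: now -2*exp(2*x) + ∫(5*exp(x)) dx.
Step 3. Evaluate the standard form: now -2*exp(2*x) + 5*exp(x).
Answer: -2*exp(2*x) + 5*exp(x).


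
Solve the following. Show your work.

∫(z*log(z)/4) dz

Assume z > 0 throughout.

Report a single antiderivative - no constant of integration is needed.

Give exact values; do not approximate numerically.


Step 1. Integrate ∫(z*log(z)/4) dz by parts with u = log(z), dv = (z/4) dz, so v = z**2/8 [assuming z > 0]: now z**2*log(z)/8 + ∫(-z/8) dz.
Step 2. Evaluate the standard form: now z**2*log(z)/8 - z**2/16.
Answer: z**2*log(z)/8 - z**2/16.


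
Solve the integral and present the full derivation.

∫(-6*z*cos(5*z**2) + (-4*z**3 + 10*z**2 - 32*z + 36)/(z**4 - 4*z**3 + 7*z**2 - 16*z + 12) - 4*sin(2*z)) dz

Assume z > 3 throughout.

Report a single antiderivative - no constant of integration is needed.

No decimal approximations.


Step 1. Rewrite: now ∫(-6*z*cos(5*z**2)) dz + ∫((-4*z**3 + 10*z**2 - 32*z + 36)/(z**4 - 4*z**3 + 7*z**2 - 16*z + 12)) dz + ∫(-4*sin(2*z)) dz.
Step 2. Substitute u = z**2, turning ∫(-6*z*cos(5*z**2)) dz into ∫(-3*cos(5*u)) du: now ∫((-4*z**3 + 10*z**2 - 32*z + 36)/(z**4 - 4*z**3 + 7*z**2 - 16*z + 12)) dz + ∫(-4*sin(2*z)) dz + ∫(-3*cos(5*u)) du.
Step 3. Evaluate the standard form: now -3*sin(5*u)/5 + ∫((-4*z**3 + 10*z**2 - 32*z + 36)/(z**4 - 4*z**3 + 7*z**2 - 16*z + 12)) dz + ∫(-4*sin(2*z)) dz.
Step 4. Substitute back u = z**2: now -3*sin(5*z**2)/5 + ∫((-4*z**3 + 10*z**2 - 32*z + 36)/(z**4 - 4*z**3 + 7*z**2 - 16*z + 12)) dz + ∫(-4*sin(2*z)) dz.
Step 5. Decompose ∫((-4*z**3 + 10*z**2 - 32*z + 36)/(z**4 - 4*z**3 + 7*z**2 - 16*z + 12)) dz by partial fractions, (-4*z**3 + 10*z**2 - 32*z + 36)/(z**4 - 4*z**3 + 7*z**2 - 16*z + 12) = 4/(z**2 + 4) - 1/(z - 1) - 3/(z - 3): now -3*sin(5*z**2)/5 + ∫(-3/(z - 3)) dz + ∫(-1/(z - 1)) dz + ∫(4/(z**2 + 4)) dz + ∫(-4*sin(2*z)) dz.
Step 6. Evaluate the standard form [assuming z > 1]: now -log(z - 1) - 3*sin(5*z**2)/5 + ∫(-3/(z - 3)) dz + ∫(4/(z**2 + 4)) dz + ∫(-4*sin(2*z)) dz.
Step 7. Evaluate the standard form [assuming z > 3]: now -3*log(z - 3) - log(z - 1) - 3*sin(5*z**2)/5 + ∫(4/(z**2 + 4)) dz + ∫(-4*sin(2*z)) dz.
Step 8. Evaluate the standard form: now -3*log(z - 3) - log(z - 1) - 3*sin(5*z**2)/5 + 2*atan(z/2) + ∫(-4*sin(2*z)) dz.
Step 9. Evaluate the standard form: now -3*log(z - 3) - log(z - 1) - 3*sin(5*z**2)/5 + 2*cos(2*z) + 2*atan(z/2).
Answer: -3*log(z - 3) - log(z - 1) - 3*sin(5*z**2)/5 + 2*cos(2*z) + 2*atan(z/2).


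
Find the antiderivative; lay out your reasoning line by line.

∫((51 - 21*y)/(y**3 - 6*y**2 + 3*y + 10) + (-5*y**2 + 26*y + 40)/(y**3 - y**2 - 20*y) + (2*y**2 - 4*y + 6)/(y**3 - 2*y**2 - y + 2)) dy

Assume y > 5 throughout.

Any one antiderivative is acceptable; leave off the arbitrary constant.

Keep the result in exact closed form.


Step 1. Rewrite: now ∫((51 - 21*y)/(y**3 - 6*y**2 + 3*y + 10)) dy + ∫((-5*y**2 + 26*y + 40)/(y**3 - y**2 - 20*y)) dy + ∫((2*y**2 - 4*y + 6)/(y**3 - 2*y**2 - y + 2)) dy.
Step 2. Decompose ∫((2*y**2 - 4*y + 6)/(y**3 - 2*y**2 - y + 2)) dy by partial fractions, (2*y**2 - 4*y + 6)/(y**3 - 2*y**2 - y + 2) = 2/(y + 1) - 2/(y - 1) + 2/(y - 2): now ∫((51 - 21*y)/(y**3 - 6*y**2 + 3*y + 10)) dy + ∫((-5*y**2 + 26*y + 40)/(y**3 - y**2 - 20*y)) dy + ∫(2/(y - 2)) dy + ∫(-2/(y - 1)) dy + ∫(2/(y + 1)) dy.
Step 3. Evaluate the standard form [assuming y > -1]: now 2*log(y + 1) + ∫((51 - 21*y)/(y**3 - 6*y**2 + 3*y + 10)) dy + ∫((-5*y**2 + 26*y + 40)/(y**3 - y**2 - 20*y)) dy + ∫(2/(y - 2)) dy + ∫(-2/(y - 1)) dy.
Step 4. Evaluate the standard form [assuming y > 1]: now -2*log(y - 1) + 2*log(y + 1) + ∫((51 - 21*y)/(y**3 - 6*y**2 + 3*y + 10)) dy + ∫((-5*y**2 + 26*y + 40)/(y**3 - y**2 - 20*y)) dy + ∫(2/(y - 2)) dy.
Step 5. Evaluate the standard form [assuming y > 2]: now 2*log(y - 2) - 2*log(y - 1) + 2*log(y + 1) + ∫((51 - 21*y)/(y**3 - 6*y**2 + 3*y + 10)) dy + ∫((-5*y**2 + 26*y + 40)/(y**3 - y**2 - 20*y)) dy.
Step 6. Decompose ∫((51 - 21*y)/(y**3 - 6*y**2 + 3*y + 10)) dy by partial fractions, (51 - 21*y)/(y**3 - 6*y**2 + 3*y + 10) = 4/(y + 1) - 1/(y - 2) - 3/(y - 5): now 2*log(y - 2) - 2*log(y - 1) + 2*log(y + 1) + ∫((-5*y**2 + 26*y + 40)/(y**3 - y**2 - 20*y)) dy + ∫(-3/(y - 5)) dy + ∫(-1/(y - 2)) dy + ∫(4/(y + 1)) dy.
Step 7. Evaluate the standard form [assuming y > -1]: now 2*log(y - 2) - 2*log(y - 1) + 6*log(y + 1) + ∫((-5*y**2 + 26*y + 40)/(y**3 - y**2 - 20*y)) dy + ∫(-3/(y - 5)) dy + ∫(-1/(y - 2)) dy.
Step 8. Evaluate the standard form [assuming y > 2]: now log(y - 2) - 2*log(y - 1) + 6*log(y + 1) + ∫((-5*y**2 + 26*y + 40)/(y**3 - y**2 - 20*y)) dy + ∫(-3/(y - 5)) dy.
Step 9. Evaluate the standard form [assuming y > 5]: now -3*log(y - 5) + log(y - 2) - 2*log(y - 1) + 6*log(y + 1) + ∫((-5*y**2 + 26*y + 40)/(y**3 - y**2 - 20*y)) dy.
Step 10. Decompose ∫((-5*y**2 + 26*y + 40)/(y**3 - y**2 - 20*y)) dy by partial fractions, (-5*y**2 + 26*y + 40)/(y**3 - y**2 - 20*y) = -4/(y + 4) + 1/(y - 5) - 2/y: now -3*log(y - 5) + log(y - 2) - 2*log(y - 1) + 6*log(y + 1) + ∫(-2/y) dy + ∫(1/(y - 5)) dy + ∫(-4/(y + 4)) dy.
Step 11. Evaluate the standard form [assuming y > -4]: now -3*log(y - 5) + log(y - 2) - 2*log(y - 1) + 6*log(y + 1) - 4*log(y + 4) + ∫(-2/y) dy + ∫(1/(y - 5)) dy.
Step 12. Evaluate the standard form [assuming y > 5]: now -2*log(y - 5) + log(y - 2) - 2*log(y - 1) + 6*log(y + 1) - 4*log(y + 4) + ∫(-2/y) dy.
Step 13. Evaluate the standard form [assuming y > 0]: now -2*log(y) - 2*log(y - 5) + log(y - 2) - 2*log(y - 1) + 6*log(y + 1) - 4*log(y + 4).
Answer: -2*log(y) - 2*log(y - 5) + log(y - 2) - 2*log(y - 1) + 6*log(y + 1) - 4*log(y + 4).


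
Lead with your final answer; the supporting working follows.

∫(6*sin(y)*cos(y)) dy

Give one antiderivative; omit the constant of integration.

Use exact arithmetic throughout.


The answer is 3*sin(y)**2.
Step 1. Substitute u = sin(y), turning ∫(6*sin(y)*cos(y)) dy into ∫(6*u) du: now ∫(6*u) du.
Step 2. Evaluate the standard form: now 3*u**2.
Step 3. Substitute back u = sin(y): now 3*sin(y)**2.
Answer: 3*sin(y)**2.


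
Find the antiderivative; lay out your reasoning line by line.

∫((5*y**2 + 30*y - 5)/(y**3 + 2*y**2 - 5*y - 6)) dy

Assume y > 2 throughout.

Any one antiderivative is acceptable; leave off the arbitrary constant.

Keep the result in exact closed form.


Step 1. Decompose ∫((5*y**2 + 30*y - 5)/(y**3 + 2*y**2 - 5*y - 6)) dy by partial fractions, (5*y**2 + 30*y - 5)/(y**3 + 2*y**2 - 5*y - 6) = -5/(y + 3) + 5/(y + 1) + 5/(y - 2): now ∫(5/(y - 2)) dy + ∫(5/(y + 1)) dy + ∫(-5/(y + 3)) dy.
Step 2. Evaluate the standard form [assuming y > -1]: now 5*log(y + 1) + ∫(5/(y - 2)) dy + ∫(-5/(y + 3)) dy.
Step 3. Evaluate the standard form [assuming y > 2]: now 5*log(y - 2) + 5*log(y + 1) + ∫(-5/(y + 3)) dy.
Step 4. Evaluate the standard form [assuming y > -3]: now 5*log(y - 2) + 5*log(y + 1) - 5*log(y + 3).
Answer: 5*log(y - 2) + 5*log(y + 1) - 5*log(y + 3).


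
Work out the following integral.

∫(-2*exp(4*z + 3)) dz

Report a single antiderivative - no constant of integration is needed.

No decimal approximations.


Answer: -exp(4*z + 3)/2.


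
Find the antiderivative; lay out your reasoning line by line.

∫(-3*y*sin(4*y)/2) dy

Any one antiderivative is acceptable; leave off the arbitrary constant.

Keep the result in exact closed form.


Step 1. Integrate ∫(-3*y*sin(4*y)/2) dy by parts with u = y, dv = (-3*sin(4*y)/2) dy, so v = 3*cos(4*y)/8: now 3*y*cos(4*y)/8 + ∫(-3*cos(4*y)/8) dy.
Step 2. Evaluate the standard form: now 3*y*cos(4*y)/8 - 3*sin(4*y)/32.
Answer: 3*y*cos(4*y)/8 - 3*sin(4*y)/32.


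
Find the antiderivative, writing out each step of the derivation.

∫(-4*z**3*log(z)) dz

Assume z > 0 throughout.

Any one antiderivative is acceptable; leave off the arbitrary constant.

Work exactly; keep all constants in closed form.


Step 1. Integrate ∫(-4*z**3*log(z)) dz by parts with u = log(z), dv = (-4*z**3) dz, so v = -z**4 [assuming z > 0]: now -z**4*log(z) + ∫(z**3) dz.
Step 2. Evaluate the standard form: now -z**4*log(z) + z**4/4.
Answer: -z**4*log(z) + z**4/4.


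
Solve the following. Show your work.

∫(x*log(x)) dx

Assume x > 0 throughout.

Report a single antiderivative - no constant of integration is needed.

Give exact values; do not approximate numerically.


Step 1. Integrate ∫(x*log(x)) dx by parts with u = log(x), dv = (x) dx, so v = x**2/2 [assuming x > 0]: now x**2*log(x)/2 + ∫(-x/2) dx.
Step 2. Evaluate the standard form: now x**2*log(x)/2 - x**2/4.
Answer: x**2*log(x)/2 - x**2/4.


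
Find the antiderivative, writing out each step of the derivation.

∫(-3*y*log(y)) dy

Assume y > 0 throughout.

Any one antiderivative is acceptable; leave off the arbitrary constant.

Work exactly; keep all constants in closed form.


Step 1. Integrate ∫(-3*y*log(y)) dy by parts with u = log(y), dv = (-3*y) dy, so v = -3*y**2/2 [assuming y > 0]: now -3*y**2*log(y)/2 + ∫(3*y/2) dy.
Step 2. Evaluate the standard form: now -3*y**2*log(y)/2 + 3*y**2/4.
Answer: -3*y**2*log(y)/2 + 3*y**2/4.


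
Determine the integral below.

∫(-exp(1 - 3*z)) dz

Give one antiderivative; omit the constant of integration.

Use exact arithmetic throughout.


Answer: exp(1 - 3*z)/3.


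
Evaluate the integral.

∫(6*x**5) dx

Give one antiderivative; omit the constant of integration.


Answer: x**6.


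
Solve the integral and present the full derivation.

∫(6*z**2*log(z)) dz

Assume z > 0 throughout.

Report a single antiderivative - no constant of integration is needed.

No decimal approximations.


Step 1. Integrate ∫(6*z**2*log(z)) dz by parts with u = log(z), dv = (6*z**2) dz, so v = 2*z**3 [assuming z > 0]: now 2*z**3*log(z) + ∫(-2*z**2) dz.
Step 2. Evaluate the standard form: now 2*z**3*log(z) - 2*z**3/3.
Answer: 2*z**3*log(z) - 2*z**3/3.


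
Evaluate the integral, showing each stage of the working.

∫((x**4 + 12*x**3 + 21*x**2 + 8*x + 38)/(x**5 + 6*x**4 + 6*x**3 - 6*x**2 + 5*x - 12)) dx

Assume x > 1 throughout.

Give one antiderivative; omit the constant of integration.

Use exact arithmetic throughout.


Step 1. Decompose ∫((x**4 + 12*x**3 + 21*x**2 + 8*x + 38)/(x**5 + 6*x**4 + 6*x**3 - 6*x**2 + 5*x - 12)) dx by partial fractions, (x**4 + 12*x**3 + 21*x**2 + 8*x + 38)/(x**5 + 6*x**4 + 6*x**3 - 6*x**2 + 5*x - 12) = -1/(x**2 + 1) - 2/(x + 4) + 1/(x + 3) + 2/(x - 1): now ∫(2/(x - 1)) dx + ∫(1/(x + 3)) dx + ∫(-2/(x + 4)) dx + ∫(-1/(x**2 + 1)) dx.
Step 2. Evaluate the standard form [assuming x > -4]: now -2*log(x + 4) + ∫(2/(x - 1)) dx + ∫(1/(x + 3)) dx + ∫(-1/(x**2 + 1)) dx.
Step 3. Evaluate the standard form [assuming x > -3]: now log(x + 3) - 2*log(x + 4) + ∫(2/(x - 1)) dx + ∫(-1/(x**2 + 1)) dx.
Step 4. Evaluate the standard form [assuming x > 1]: now 2*log(x - 1) + log(x + 3) - 2*log(x + 4) + ∫(-1/(x**2 + 1)) dx.
Step 5. Evaluate the standard form: now 2*log(x - 1) + log(x + 3) - 2*log(x + 4) - atan(x).
Answer: 2*log(x - 1) + log(x + 3) - 2*log(x + 4) - atan(x).


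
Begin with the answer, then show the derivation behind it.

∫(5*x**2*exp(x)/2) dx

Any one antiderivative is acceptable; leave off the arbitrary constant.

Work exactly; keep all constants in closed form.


The answer is 5*x**2*exp(x)/2 - 5*x*exp(x) + 5*exp(x).
Step 1. Integrate ∫(5*x**2*exp(x)/2) dx by parts with u = x**2, dv = (5*exp(x)/2) dx, so v = 5*exp(x)/2: now 5*x**2*exp(x)/2 + ∫(-5*x*exp(x)) dx.
Step 2. Integrate ∫(-5*x*exp(x)) dx by parts with u = x, dv = (-5*exp(x)) dx, so v = -5*exp(x): now 5*x**2*exp(x)/2 - 5*x*exp(x) + ∫(5*exp(x)) dx.
Step 3. Evaluate the standard form: now 5*x**2*exp(x)/2 - 5*x*exp(x) + 5*exp(x).
Answer: 5*x**2*exp(x)/2 - 5*x*exp(x) + 5*exp(x).


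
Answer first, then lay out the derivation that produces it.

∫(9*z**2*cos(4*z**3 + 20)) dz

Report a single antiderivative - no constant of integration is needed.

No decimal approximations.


The answer is 3*sin(4*z**3 + 20)/4.
Step 1. Substitute u = z**3 + 5, turning ∫(9*z**2*cos(4*z**3 + 20)) dz into ∫(3*cos(4*u)) du: now ∫(3*cos(4*u)) du.
Step 2. Evaluate the standard form: now 3*sin(4*u)/4.
Step 3. Substitute back u = z**3 + 5: now 3*sin(4*z**3 + 20)/4.
Answer: 3*sin(4*z**3 + 20)/4.


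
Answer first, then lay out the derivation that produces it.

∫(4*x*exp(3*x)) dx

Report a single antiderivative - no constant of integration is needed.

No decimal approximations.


The answer is 4*x*exp(3*x)/3 - 4*exp(3*x)/9.
Step 1. Integrate ∫(4*x*exp(3*x)) dx by parts with u = x, dv = (4*exp(3*x)) dx, so v = 4*exp(3*x)/3: now 4*x*exp(3*x)/3 + ∫(-4*exp(3*x)/3) dx.
Step 2. Evaluate the standard form: now 4*x*exp(3*x)/3 - 4*exp(3*x)/9.
Answer: 4*x*exp(3*x)/3 - 4*exp(3*x)/9.


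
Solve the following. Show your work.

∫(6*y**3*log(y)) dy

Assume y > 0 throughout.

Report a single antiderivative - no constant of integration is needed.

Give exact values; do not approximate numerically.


Step 1. Integrate ∫(6*y**3*log(y)) dy by parts with u = log(y), dv = (6*y**3) dy, so v = 3*y**4/2 [assuming y > 0]: now 3*y**4*log(y)/2 + ∫(-3*y**3/2) dy.
Step 2. Evaluate the standard form: now 3*y**4*log(y)/2 - 3*y**4/8.
Answer: 3*y**4*log(y)/2 - 3*y**4/8.


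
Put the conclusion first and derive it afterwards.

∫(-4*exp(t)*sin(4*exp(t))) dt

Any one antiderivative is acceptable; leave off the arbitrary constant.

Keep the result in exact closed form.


The answer is cos(4*exp(t)).
Step 1. Substitute u = exp(t), turning ∫(-4*exp(t)*sin(4*exp(t))) dt into ∫(-4*sin(4*u)) du: now ∫(-4*sin(4*u)) du.
Step 2. Evaluate the standard form: now cos(4*u).
Step 3. Substitute back u = exp(t): now cos(4*exp(t)).
Answer: cos(4*exp(t)).


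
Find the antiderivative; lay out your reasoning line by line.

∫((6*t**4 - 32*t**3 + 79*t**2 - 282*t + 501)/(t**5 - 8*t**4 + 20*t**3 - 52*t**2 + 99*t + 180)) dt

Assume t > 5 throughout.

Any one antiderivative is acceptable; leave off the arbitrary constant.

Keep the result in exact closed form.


Step 1. Decompose ∫((6*t**4 - 32*t**3 + 79*t**2 - 282*t + 501)/(t**5 - 8*t**4 + 20*t**3 - 52*t**2 + 99*t + 180)) dt by partial fractions, (6*t**4 - 32*t**3 + 79*t**2 - 282*t + 501)/(t**5 - 8*t**4 + 20*t**3 - 52*t**2 + 99*t + 180) = 3/(t**2 + 9) + 3/(t + 1) - 1/(t - 4) + 4/(t - 5): now ∫(4/(t - 5)) dt + ∫(-1/(t - 4)) dt + ∫(3/(t + 1)) dt + ∫(3/(t**2 + 9)) dt.
Step 2. Evaluate the standard form [assuming t > -1]: now 3*log(t + 1) + ∫(4/(t - 5)) dt + ∫(-1/(t - 4)) dt + ∫(3/(t**2 + 9)) dt.
Step 3. Evaluate the standard form [assuming t > 4]: now -log(t - 4) + 3*log(t + 1) + ∫(4/(t - 5)) dt + ∫(3/(t**2 + 9)) dt.
Step 4. Evaluate the standard form [assuming t > 5]: now 4*log(t - 5) - log(t - 4) + 3*log(t + 1) + ∫(3/(t**2 + 9)) dt.
Step 5. Evaluate the standard form: now 4*log(t - 5) - log(t - 4) + 3*log(t + 1) + atan(t/3).
Answer: 4*log(t - 5) - log(t - 4) + 3*log(t + 1) + atan(t/3).


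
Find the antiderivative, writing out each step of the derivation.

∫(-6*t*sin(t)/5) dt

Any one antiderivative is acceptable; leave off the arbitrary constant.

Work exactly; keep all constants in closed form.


Step 1. Integrate ∫(-6*t*sin(t)/5) dt by parts with u = t, dv = (-6*sin(t)/5) dt, so v = 6*cos(t)/5: now 6*t*cos(t)/5 + ∫(-6*cos(t)/5) dt.
Step 2. Evaluate the standard form: now 6*t*cos(t)/5 - 6*sin(t)/5.
Answer: 6*t*cos(t)/5 - 6*sin(t)/5.


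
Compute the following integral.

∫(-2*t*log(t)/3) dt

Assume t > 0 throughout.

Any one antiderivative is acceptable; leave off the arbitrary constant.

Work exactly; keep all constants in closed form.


Answer: -t**2*log(t)/3 + t**2/6.


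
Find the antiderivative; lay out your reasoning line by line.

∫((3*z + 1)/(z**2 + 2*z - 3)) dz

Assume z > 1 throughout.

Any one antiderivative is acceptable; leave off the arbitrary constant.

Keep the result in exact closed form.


Step 1. Decompose ∫((3*z + 1)/(z**2 + 2*z - 3)) dz by partial fractions, (3*z + 1)/(z**2 + 2*z - 3) = 2/(z + 3) + 1/(z - 1): now ∫(1/(z - 1)) dz + ∫(2/(z + 3)) dz.
Step 2. Evaluate the standard form [assuming z > 1]: now log(z - 1) + ∫(2/(z + 3)) dz.
Step 3. Evaluate the standard form [assuming z > -3]: now log(z - 1) + 2*log(z + 3).
Answer: log(z - 1) + 2*log(z + 3).


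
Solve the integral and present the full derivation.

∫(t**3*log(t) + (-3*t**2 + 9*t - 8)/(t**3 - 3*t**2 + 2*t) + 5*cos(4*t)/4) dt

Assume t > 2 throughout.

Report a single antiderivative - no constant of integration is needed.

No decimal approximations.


Step 1. Rewrite: now ∫(t**3*log(t)) dt + ∫((-3*t**2 + 9*t - 8)/(t**3 - 3*t**2 + 2*t)) dt + ∫(5*cos(4*t)/4) dt.
Step 2. Integrate ∫(t**3*log(t)) dt by parts with u = log(t), dv = (t**3) dt, so v = t**4/4 [assuming t > 0]: now t**4*log(t)/4 + ∫(-t**3/4) dt + ∫((-3*t**2 + 9*t - 8)/(t**3 - 3*t**2 + 2*t)) dt + ∫(5*cos(4*t)/4) dt.
Step 3. Evaluate the standard form: now t**4*log(t)/4 - t**4/16 + ∫((-3*t**2 + 9*t - 8)/(t**3 - 3*t**2 + 2*t)) dt + ∫(5*cos(4*t)/4) dt.
Step 4. Evaluate the standard form: now t**4*log(t)/4 - t**4/16 + 5*sin(4*t)/16 + ∫((-3*t**2 + 9*t - 8)/(t**3 - 3*t**2 + 2*t)) dt.
Step 5. Decompose ∫((-3*t**2 + 9*t - 8)/(t**3 - 3*t**2 + 2*t)) dt by partial fractions, (-3*t**2 + 9*t - 8)/(t**3 - 3*t**2 + 2*t) = 2/(t - 1) - 1/(t - 2) - 4/t: now t**4*log(t)/4 - t**4/16 + 5*sin(4*t)/16 + ∫(-4/t) dt + ∫(-1/(t - 2)) dt + ∫(2/(t - 1)) dt.
Step 6. Evaluate the standard form [assuming t > 1]: now t**4*log(t)/4 - t**4/16 + 2*log(t - 1) + 5*sin(4*t)/16 + ∫(-4/t) dt + ∫(-1/(t - 2)) dt.
Step 7. Evaluate the standard form [assuming t > 0]: now t**4*log(t)/4 - t**4/16 - 4*log(t) + 2*log(t - 1) + 5*sin(4*t)/16 + ∫(-1/(t - 2)) dt.
Step 8. Evaluate the standard form [assuming t > 2]: now t**4*log(t)/4 - t**4/16 - 4*log(t) - log(t - 2) + 2*log(t - 1) + 5*sin(4*t)/16.
Answer: t**4*log(t)/4 - t**4/16 - 4*log(t) - log(t - 2) + 2*log(t - 1) + 5*sin(4*t)/16.


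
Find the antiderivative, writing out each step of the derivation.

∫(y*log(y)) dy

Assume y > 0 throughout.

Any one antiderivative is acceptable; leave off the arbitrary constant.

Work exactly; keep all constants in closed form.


Step 1. Integrate ∫(y*log(y)) dy by parts with u = log(y), dv = (y) dy, so v = y**2/2 [assuming y > 0]: now y**2*log(y)/2 + ∫(-y/2) dy.
Step 2. Evaluate the standard form: now y**2*log(y)/2 - y**2/4.
Answer: y**2*log(y)/2 - y**2/4.


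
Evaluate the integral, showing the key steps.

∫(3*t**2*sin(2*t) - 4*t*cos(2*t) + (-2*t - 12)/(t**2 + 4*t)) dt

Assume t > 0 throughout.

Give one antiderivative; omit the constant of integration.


Step 1. Rewrite: now ∫(-4*t*cos(2*t)) dt + ∫(3*t**2*sin(2*t)) dt + ∫((-2*t - 12)/(t**2 + 4*t)) dt.
Step 2. Integrate ∫(3*t**2*sin(2*t)) dt by parts with u = t**2, dv = (3*sin(2*t)) dt, so v = -3*cos(2*t)/2: now -3*t**2*cos(2*t)/2 + ∫(-4*t*cos(2*t)) dt + ∫(3*t*cos(2*t)) dt + ∫((-2*t - 12)/(t**2 + 4*t)) dt.
Step 3. Integrate ∫(3*t*cos(2*t)) dt by parts with u = t, dv = (3*cos(2*t)) dt, so v = 3*sin(2*t)/2: now -3*t**2*cos(2*t)/2 + 3*t*sin(2*t)/2 + ∫(-4*t*cos(2*t)) dt + ∫((-2*t - 12)/(t**2 + 4*t)) dt + ∫(-3*sin(2*t)/2) dt.
Step 4. Evaluate the standard form: now -3*t**2*cos(2*t)/2 + 3*t*sin(2*t)/2 + 3*cos(2*t)/4 + ∫(-4*t*cos(2*t)) dt + ∫((-2*t - 12)/(t**2 + 4*t)) dt.
Step 5. Integrate ∫(-4*t*cos(2*t)) dt by parts with u = t, dv = (-4*cos(2*t)) dt, so v = -2*sin(2*t): now -3*t**2*cos(2*t)/2 - t*sin(2*t)/2 + 3*cos(2*t)/4 + ∫((-2*t - 12)/(t**2 + 4*t)) dt + ∫(2*sin(2*t)) dt.
Step 6. Evaluate the standard form: now -3*t**2*cos(2*t)/2 - t*sin(2*t)/2 - cos(2*t)/4 + ∫((-2*t - 12)/(t**2 + 4*t)) dt.
Step 7. Decompose ∫((-2*t - 12)/(t**2 + 4*t)) dt by partial fractions, (-2*t - 12)/(t**2 + 4*t) = 1/(t + 4) - 3/t: now -3*t**2*cos(2*t)/2 - t*sin(2*t)/2 - cos(2*t)/4 + ∫(-3/t) dt + ∫(1/(t + 4)) dt.
Step 8. Evaluate the standard form [assuming t > 0]: now -3*t**2*cos(2*t)/2 - t*sin(2*t)/2 - 3*log(t) - cos(2*t)/4 + ∫(1/(t + 4)) dt.
Step 9. Evaluate the standard form [assuming t > -4]: now -3*t**2*cos(2*t)/2 - t*sin(2*t)/2 - 3*log(t) + log(t + 4) - cos(2*t)/4.
Answer: -3*t**2*cos(2*t)/2 - t*sin(2*t)/2 - 3*log(t) + log(t + 4) - cos(2*t)/4.


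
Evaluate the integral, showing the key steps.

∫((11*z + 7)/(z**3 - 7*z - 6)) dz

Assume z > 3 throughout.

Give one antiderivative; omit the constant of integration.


Step 1. Decompose ∫((11*z + 7)/(z**3 - 7*z - 6)) dz by partial fractions, (11*z + 7)/(z**3 - 7*z - 6) = -3/(z + 2) + 1/(z + 1) + 2/(z - 3): now ∫(2/(z - 3)) dz + ∫(1/(z + 1)) dz + ∫(-3/(z + 2)) dz.
Step 2. Evaluate the standard form [assuming z > 3]: now 2*log(z - 3) + ∫(1/(z + 1)) dz + ∫(-3/(z + 2)) dz.
Step 3. Evaluate the standard form [assuming z > -2]: now 2*log(z - 3) - 3*log(z + 2) + ∫(1/(z + 1)) dz.
Step 4. Evaluate the standard form [assuming z > -1]: now 2*log(z - 3) + log(z + 1) - 3*log(z + 2).
Answer: 2*log(z - 3) + log(z + 1) - 3*log(z + 2).


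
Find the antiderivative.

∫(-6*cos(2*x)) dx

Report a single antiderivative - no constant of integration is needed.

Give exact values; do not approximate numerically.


Answer: -3*sin(2*x).
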